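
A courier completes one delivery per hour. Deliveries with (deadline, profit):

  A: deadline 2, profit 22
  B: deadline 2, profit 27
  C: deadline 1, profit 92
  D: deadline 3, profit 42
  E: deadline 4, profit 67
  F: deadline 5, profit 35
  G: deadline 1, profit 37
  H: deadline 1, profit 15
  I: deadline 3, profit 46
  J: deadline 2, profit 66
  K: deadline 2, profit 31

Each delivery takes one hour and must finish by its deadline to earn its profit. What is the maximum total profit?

Sort by profit descending; place each in the latest free slot ≤ its deadline.
By profit: C(d1,92), E(d4,67), J(d2,66), I(d3,46), D(d3,42), G(d1,37), F(d5,35), K(d2,31), B(d2,27), A(d2,22), H(d1,15)
C→slot 1; E→slot 4; J→slot 2; I→slot 3; D skipped; G skipped; F→slot 5; K skipped; B skipped; A skipped; H skipped.
Profit = 92 + 66 + 46 + 67 + 35 = 306

306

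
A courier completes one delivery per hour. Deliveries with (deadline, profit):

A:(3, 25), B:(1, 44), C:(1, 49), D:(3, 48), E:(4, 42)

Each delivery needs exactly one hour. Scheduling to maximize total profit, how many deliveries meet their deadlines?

4

Take jobs in profit order; each goes to the latest open slot no later than its deadline.
By profit: C(d1,49), D(d3,48), B(d1,44), E(d4,42), A(d3,25)
C→slot 1; D→slot 3; B skipped; E→slot 4; A→slot 2.
4 of 5 scheduled.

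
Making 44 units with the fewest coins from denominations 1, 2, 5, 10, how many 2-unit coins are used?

2

Greedy: take as many of the largest coin as possible, then repeat with the remainder.
44 − 4×10→4 − 2×2→0
Count of 2: 2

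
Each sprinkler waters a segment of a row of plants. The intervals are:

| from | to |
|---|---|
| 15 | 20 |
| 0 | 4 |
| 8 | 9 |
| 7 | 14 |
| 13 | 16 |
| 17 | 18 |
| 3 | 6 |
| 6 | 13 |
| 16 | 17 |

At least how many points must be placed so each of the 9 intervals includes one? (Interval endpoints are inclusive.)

4

Process intervals by earliest right end; each time one isn't hit yet, stab at its right endpoint.
By right end: [0,4]  [3,6]  [8,9]  [6,13]  [7,14]  [13,16]  [16,17]  [17,18]  [15,20]
[0,4] uncovered → point at 4; [8,9] uncovered → point at 9; [13,16] uncovered → point at 16; [17,18] uncovered → point at 18.
Points: 4, 9, 16, 18 (4 total).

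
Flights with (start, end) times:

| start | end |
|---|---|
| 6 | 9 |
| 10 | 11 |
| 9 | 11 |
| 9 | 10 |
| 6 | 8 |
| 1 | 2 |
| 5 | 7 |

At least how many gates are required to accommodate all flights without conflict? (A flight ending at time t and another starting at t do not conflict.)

3

Count concurrent intervals with a sweep; the peak is the room count.
starts: [1, 5, 6, 6, 9, 9, 10]
ends:   [2, 7, 8, 9, 10, 11, 11]
s1→1 e2→0 s5→1 s6→2 s6→3  — peak 3.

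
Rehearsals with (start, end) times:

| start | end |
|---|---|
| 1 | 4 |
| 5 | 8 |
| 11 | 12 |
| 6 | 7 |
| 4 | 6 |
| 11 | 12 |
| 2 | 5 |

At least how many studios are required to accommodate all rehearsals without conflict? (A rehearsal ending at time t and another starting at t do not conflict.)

starts: [1, 2, 4, 5, 6, 11, 11]
ends:   [4, 5, 6, 7, 8, 12, 12]
s1→1 s2→2  — peak 2.

2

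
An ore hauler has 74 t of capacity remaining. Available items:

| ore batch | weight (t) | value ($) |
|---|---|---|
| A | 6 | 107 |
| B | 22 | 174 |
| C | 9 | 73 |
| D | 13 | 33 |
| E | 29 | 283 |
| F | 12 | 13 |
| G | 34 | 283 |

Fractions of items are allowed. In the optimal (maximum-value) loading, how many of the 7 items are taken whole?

3

Sort by value per unit weight and fill in that order.
Order: A (107/6=17.83) > E (283/29=9.76) > G (283/34=8.32) > C (73/9=8.11) > B (174/22=7.91) > D (33/13=2.54) > F (13/12=1.08)
Fill: take A (6 @ 107) → take E (29 @ 283) → take G (34 @ 283) → take 5/9 of C → 40.56; 74/74 used.
3 item(s) taken whole; one partial (take 5/9 of C).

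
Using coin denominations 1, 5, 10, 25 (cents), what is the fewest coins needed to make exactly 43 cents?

6

Greedy: take as many of the largest coin as possible, then repeat with the remainder.
43 − 1×25→18 − 1×10→8 − 1×5→3 − 3×1→0
Total coins = 1 + 1 + 1 + 3 = 6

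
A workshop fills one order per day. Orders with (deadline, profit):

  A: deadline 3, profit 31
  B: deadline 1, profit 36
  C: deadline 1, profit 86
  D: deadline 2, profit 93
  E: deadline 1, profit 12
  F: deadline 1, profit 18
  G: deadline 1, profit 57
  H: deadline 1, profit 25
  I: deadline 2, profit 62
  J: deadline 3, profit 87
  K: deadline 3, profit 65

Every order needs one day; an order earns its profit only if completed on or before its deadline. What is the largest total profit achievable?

Take jobs in profit order; each goes to the latest open slot no later than its deadline.
By profit: D(d2,93), J(d3,87), C(d1,86), K(d3,65), I(d2,62), G(d1,57), B(d1,36), A(d3,31), H(d1,25), F(d1,18), E(d1,12)
D→slot 2; J→slot 3; C→slot 1; K skipped; I skipped; G skipped; B skipped; A skipped; H skipped; F skipped; E skipped.
Profit = 86 + 93 + 87 = 266

266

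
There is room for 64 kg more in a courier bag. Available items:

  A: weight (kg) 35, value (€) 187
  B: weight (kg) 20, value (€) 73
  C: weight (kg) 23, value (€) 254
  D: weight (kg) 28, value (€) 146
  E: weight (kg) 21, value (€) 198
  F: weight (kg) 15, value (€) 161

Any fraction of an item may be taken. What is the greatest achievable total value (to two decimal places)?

639.71

Sort by value per unit weight and fill in that order.
Order: C (254/23=11.04) > F (161/15=10.73) > E (198/21=9.43) > A (187/35=5.34) > D (146/28=5.21) > B (73/20=3.65)
Fill: take C (23 @ 254) → take F (15 @ 161) → take E (21 @ 198) → take 5/35 of A → 26.71; 64/64 used.
Total value = 639.71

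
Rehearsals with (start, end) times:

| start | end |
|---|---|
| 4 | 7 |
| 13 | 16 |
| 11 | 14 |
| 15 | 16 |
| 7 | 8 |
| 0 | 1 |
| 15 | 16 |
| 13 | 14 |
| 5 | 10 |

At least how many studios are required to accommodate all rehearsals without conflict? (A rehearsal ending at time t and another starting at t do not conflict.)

3

Count concurrent intervals with a sweep; the peak is the room count.
starts: [0, 4, 5, 7, 11, 13, 13, 15, 15]
ends:   [1, 7, 8, 10, 14, 14, 16, 16, 16]
s0→1 e1→0 s4→1 s5→2 e7→1 s7→2 e8→1 e10→0 s11→1 s13→2 s13→3  — peak 3.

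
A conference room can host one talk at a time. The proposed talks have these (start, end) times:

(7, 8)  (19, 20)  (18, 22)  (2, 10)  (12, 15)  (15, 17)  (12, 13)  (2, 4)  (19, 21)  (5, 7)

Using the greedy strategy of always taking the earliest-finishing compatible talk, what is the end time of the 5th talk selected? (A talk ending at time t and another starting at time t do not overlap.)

Sort by end time and greedily take each interval whose start is ≥ the last chosen end.
By end time: (2,4), (5,7), (7,8), (2,10), (12,13), (12,15), (15,17), (19,20), (19,21), (18,22).
Pick (2,4); next start ≥ 4 → (5,7); next start ≥ 7 → (7,8); next start ≥ 8 → (12,13); next start ≥ 13 → (15,17); next start ≥ 17 → (19,20).
Selected: (2,4) (5,7) (7,8) (12,13) (15,17) (19,20)

17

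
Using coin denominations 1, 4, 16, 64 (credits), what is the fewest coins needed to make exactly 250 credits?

Use the largest denomination that fits, subtract, and repeat.
250 = 3×64 + 3×16 + 2×4 + 2×1
Total coins = 3 + 3 + 2 + 2 = 10

10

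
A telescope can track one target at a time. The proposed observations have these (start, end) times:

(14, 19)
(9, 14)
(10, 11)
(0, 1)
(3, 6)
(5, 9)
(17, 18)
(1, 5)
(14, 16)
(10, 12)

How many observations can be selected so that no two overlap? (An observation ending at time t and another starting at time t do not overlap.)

Sorted by end: (0,1)  (1,5)  (3,6)  (5,9)  (10,11)  (10,12)  (9,14)  (14,16)  (17,18)  (14,19)
take (0,1); take (1,5); take (5,9); take (10,11); take (14,16); take (17,18).
Selected 6 observations.

6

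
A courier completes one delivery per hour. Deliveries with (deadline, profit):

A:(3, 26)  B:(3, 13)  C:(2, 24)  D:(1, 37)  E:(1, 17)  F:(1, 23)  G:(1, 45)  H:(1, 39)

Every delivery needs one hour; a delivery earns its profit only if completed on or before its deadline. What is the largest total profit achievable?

95

Take jobs in profit order; each goes to the latest open slot no later than its deadline.
By profit: G(d1,45), H(d1,39), D(d1,37), A(d3,26), C(d2,24), F(d1,23), E(d1,17), B(d3,13)
G→slot 1; H skipped; D skipped; A→slot 3; C→slot 2; F skipped; E skipped; B skipped.
Profit = 45 + 24 + 26 = 95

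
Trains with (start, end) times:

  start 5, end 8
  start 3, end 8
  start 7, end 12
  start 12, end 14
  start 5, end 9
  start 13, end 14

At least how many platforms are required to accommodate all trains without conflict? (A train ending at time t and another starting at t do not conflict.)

4

Events (time:±→running): 3:+→1 5:+→2 5:+→3 7:+→4 … peak 4.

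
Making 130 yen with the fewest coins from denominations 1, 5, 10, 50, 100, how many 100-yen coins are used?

Use the largest denomination that fits, subtract, and repeat.
130 = 1×100 + 3×10
Count of 100: 1

1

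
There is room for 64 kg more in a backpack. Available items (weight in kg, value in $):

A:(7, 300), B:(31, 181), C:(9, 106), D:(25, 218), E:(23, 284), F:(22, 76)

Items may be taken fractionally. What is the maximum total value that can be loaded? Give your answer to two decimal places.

Sort by value per unit weight and fill in that order.
Order: A (300/7=42.86) > E (284/23=12.35) > C (106/9=11.78) > D (218/25=8.72) > B (181/31=5.84) > F (76/22=3.45)
Fill: take A (7 @ 300) → take E (23 @ 284) → take C (9 @ 106) → take D (25 @ 218); 64/64 used.
Total value = 908.00

908.00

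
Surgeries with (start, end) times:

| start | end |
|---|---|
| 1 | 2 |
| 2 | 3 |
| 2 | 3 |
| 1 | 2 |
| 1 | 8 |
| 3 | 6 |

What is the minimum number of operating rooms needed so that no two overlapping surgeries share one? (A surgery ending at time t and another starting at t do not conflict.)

3

Events (time:±→running): 1:+→1 1:+→2 1:+→3 … peak 3.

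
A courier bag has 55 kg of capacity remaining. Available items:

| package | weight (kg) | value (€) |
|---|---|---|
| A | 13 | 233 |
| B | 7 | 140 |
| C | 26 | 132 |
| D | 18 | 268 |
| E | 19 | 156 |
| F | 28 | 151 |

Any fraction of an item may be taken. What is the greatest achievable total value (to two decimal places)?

Greedy by value/weight ratio, highest first.
Order: B (140/7=20.00) > A (233/13=17.92) > D (268/18=14.89) > E (156/19=8.21) > F (151/28=5.39) > C (132/26=5.08)
Fill: take B (7 @ 140) → take A (13 @ 233) → take D (18 @ 268) → take 17/19 of E → 139.58; 55/55 used.
Total value = 780.58

780.58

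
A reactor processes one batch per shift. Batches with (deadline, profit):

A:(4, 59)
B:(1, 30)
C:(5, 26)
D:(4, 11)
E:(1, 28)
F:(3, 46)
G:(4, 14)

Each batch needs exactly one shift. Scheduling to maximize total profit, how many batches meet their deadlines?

Sort by profit descending; place each in the latest free slot ≤ its deadline.
Profit order: A=59 F=46 B=30 E=28 C=26 G=14 D=11
Assign: A→slot 4, F→slot 3, B→slot 1, E skipped, C→slot 5, G→slot 2, D skipped.
Slots: [1:B] [2:G] [3:F] [4:A] [5:C]
5 of 7 scheduled.

5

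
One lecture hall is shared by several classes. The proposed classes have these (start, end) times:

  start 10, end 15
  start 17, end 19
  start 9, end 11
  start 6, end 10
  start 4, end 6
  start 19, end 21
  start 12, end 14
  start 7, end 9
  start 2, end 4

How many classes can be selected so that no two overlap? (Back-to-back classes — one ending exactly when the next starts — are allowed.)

Sorted by end: (2,4)  (4,6)  (7,9)  (6,10)  (9,11)  (12,14)  (10,15)  (17,19)  (19,21)
take (2,4); take (4,6); take (7,9); take (9,11); take (12,14); take (17,19); take (19,21).
Selected 7 classes.

7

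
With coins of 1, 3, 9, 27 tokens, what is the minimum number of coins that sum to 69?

5

Greedy: take as many of the largest coin as possible, then repeat with the remainder.
69 = 2×27 + 1×9 + 2×3
Total coins = 2 + 1 + 2 = 5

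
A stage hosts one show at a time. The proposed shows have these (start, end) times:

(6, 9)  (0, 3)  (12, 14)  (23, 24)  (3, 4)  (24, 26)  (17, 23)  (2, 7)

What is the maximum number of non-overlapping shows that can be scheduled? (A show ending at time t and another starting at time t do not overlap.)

Sort by end time and greedily take each interval whose start is ≥ the last chosen end.
By end time: (0,3), (3,4), (2,7), (6,9), (12,14), (17,23), (23,24), (24,26).
Pick (0,3); next start ≥ 3 → (3,4); next start ≥ 4 → (6,9); next start ≥ 9 → (12,14); next start ≥ 14 → (17,23); next start ≥ 23 → (23,24); next start ≥ 24 → (24,26).
Selected 7 shows.

7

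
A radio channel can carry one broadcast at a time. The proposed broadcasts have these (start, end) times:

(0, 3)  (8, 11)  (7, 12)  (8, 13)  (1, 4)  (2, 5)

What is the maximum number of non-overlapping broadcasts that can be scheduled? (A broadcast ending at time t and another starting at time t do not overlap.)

Sorted by end: (0,3)  (1,4)  (2,5)  (8,11)  (7,12)  (8,13)
take (0,3); take (8,11); skip (7,12).
Selected 2 broadcasts.

2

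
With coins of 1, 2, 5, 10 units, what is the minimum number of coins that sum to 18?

4

18 = 1×10 + 1×5 + 1×2 + 1×1
Total coins = 1 + 1 + 1 + 1 = 4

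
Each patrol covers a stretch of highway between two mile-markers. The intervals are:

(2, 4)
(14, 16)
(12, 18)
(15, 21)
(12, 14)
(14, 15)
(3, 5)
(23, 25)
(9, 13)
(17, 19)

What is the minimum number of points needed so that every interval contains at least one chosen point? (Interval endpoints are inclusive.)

Process intervals by earliest right end; each time one isn't hit yet, stab at its right endpoint.
By right end: [2,4]  [3,5]  [9,13]  [12,14]  [14,15]  [14,16]  [12,18]  [17,19]  [15,21]  [23,25]
[2,4] uncovered → point at 4; [9,13] uncovered → point at 13; [14,15] uncovered → point at 15; [17,19] uncovered → point at 19; [23,25] uncovered → point at 25.
Points: 4, 13, 15, 19, 25 (5 total).

5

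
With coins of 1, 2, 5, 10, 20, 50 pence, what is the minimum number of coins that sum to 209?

7

Use the largest denomination that fits, subtract, and repeat.
209 = 4×50 + 1×5 + 2×2
Total coins = 4 + 1 + 2 = 7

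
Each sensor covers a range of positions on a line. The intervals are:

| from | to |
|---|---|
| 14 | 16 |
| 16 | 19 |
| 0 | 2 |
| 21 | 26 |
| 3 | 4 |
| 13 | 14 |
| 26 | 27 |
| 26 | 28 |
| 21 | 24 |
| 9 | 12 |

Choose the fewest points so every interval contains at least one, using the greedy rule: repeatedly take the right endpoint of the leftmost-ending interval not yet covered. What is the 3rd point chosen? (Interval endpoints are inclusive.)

Process intervals by earliest right end; each time one isn't hit yet, stab at its right endpoint.
By right end: [0,2]  [3,4]  [9,12]  [13,14]  [14,16]  [16,19]  [21,24]  [21,26]  [26,27]  [26,28]
[0,2] uncovered → point at 2; [3,4] uncovered → point at 4; [9,12] uncovered → point at 12; [13,14] uncovered → point at 14; [16,19] uncovered → point at 19; [21,24] uncovered → point at 24; [26,27] uncovered → point at 27.
Points: 2, 4, 12, 14, 19, 24, 27 (7 total).

12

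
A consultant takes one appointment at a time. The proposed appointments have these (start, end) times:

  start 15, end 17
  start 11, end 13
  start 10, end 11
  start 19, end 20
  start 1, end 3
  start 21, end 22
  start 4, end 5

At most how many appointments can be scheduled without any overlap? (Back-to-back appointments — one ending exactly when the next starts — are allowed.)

By end time: (1,3), (4,5), (10,11), (11,13), (15,17), (19,20), (21,22).
Pick (1,3); next start ≥ 3 → (4,5); next start ≥ 5 → (10,11); next start ≥ 11 → (11,13); next start ≥ 13 → (15,17); next start ≥ 17 → (19,20); next start ≥ 20 → (21,22).
Selected 7 appointments.

7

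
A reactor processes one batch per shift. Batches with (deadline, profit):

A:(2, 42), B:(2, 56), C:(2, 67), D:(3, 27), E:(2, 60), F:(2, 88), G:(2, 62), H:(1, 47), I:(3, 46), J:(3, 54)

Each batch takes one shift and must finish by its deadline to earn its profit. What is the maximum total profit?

209

Profit order: F=88 C=67 G=62 E=60 B=56 J=54 H=47 I=46 A=42 D=27
Assign: F→slot 2, C→slot 1, G skipped, E skipped, B skipped, J→slot 3, H skipped, I skipped, A skipped, D skipped.
Slots: [1:C] [2:F] [3:J]
Profit = 67 + 88 + 54 = 209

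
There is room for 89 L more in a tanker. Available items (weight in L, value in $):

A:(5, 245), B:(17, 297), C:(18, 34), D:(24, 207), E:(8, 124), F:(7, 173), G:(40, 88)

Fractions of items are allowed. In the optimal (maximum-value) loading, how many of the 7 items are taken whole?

Order: A (245/5=49.00) > F (173/7=24.71) > B (297/17=17.47) > E (124/8=15.50) > D (207/24=8.62) > G (88/40=2.20) > C (34/18=1.89)
Fill: take A (5 @ 245) → take F (7 @ 173) → take B (17 @ 297) → take E (8 @ 124) → take D (24 @ 207) → take 28/40 of G → 61.60; 89/89 used.
5 item(s) taken whole; one partial (take 28/40 of G).

5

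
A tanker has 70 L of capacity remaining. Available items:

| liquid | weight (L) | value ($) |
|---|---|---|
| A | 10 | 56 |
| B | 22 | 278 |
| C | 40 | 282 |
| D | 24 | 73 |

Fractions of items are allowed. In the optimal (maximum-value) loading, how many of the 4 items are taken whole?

2

Greedy by value/weight ratio, highest first.
Ratios (sorted): B 12.64, C 7.05, A 5.60, D 3.04
take B (22 @ 278); take C (40 @ 282); take 8/10 of A → 44.80. Capacity used 70/70.
2 item(s) taken whole; one partial (take 8/10 of A).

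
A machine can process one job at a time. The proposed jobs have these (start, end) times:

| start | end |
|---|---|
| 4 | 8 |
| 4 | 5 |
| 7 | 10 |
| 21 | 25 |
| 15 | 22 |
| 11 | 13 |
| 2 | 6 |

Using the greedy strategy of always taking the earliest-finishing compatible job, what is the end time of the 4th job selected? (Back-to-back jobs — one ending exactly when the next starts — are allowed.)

22

Order by finish time; keep every interval that doesn't clash with the previous kept one.
By end time: (4,5), (2,6), (4,8), (7,10), (11,13), (15,22), (21,25).
Pick (4,5); next start ≥ 5 → (7,10); next start ≥ 10 → (11,13); next start ≥ 13 → (15,22).
Selected: (4,5) (7,10) (11,13) (15,22)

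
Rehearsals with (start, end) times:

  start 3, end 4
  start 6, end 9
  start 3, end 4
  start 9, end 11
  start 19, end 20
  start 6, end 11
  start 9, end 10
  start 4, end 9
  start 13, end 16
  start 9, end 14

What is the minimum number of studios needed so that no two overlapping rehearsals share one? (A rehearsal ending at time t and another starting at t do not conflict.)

The answer is the maximum number of intervals overlapping at any instant.
Events (time:±→running): 3:+→1 3:+→2 4:-→1 4:-→0 4:+→1 6:+→2 6:+→3 9:-→2 9:-→1 9:+→2 9:+→3 9:+→4 … peak 4.

4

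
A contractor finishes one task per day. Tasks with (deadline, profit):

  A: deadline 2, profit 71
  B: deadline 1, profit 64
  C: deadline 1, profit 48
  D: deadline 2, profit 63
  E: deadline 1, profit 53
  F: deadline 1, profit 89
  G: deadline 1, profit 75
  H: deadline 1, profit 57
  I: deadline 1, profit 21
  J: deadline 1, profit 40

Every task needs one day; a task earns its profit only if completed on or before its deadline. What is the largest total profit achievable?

Sort by profit descending; place each in the latest free slot ≤ its deadline.
Profit order: F=89 G=75 A=71 B=64 D=63 H=57 E=53 C=48 J=40 I=21
Assign: F→slot 1, G skipped, A→slot 2, B skipped, D skipped, H skipped, E skipped, C skipped, J skipped, I skipped.
Slots: [1:F] [2:A]
Profit = 89 + 71 = 160

160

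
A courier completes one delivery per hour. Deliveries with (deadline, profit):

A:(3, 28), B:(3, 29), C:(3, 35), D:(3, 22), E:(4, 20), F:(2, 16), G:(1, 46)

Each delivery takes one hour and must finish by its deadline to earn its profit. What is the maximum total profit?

By profit: G(d1,46), C(d3,35), B(d3,29), A(d3,28), D(d3,22), E(d4,20), F(d2,16)
G→slot 1; C→slot 3; B→slot 2; A skipped; D skipped; E→slot 4; F skipped.
Profit = 46 + 29 + 35 + 20 = 130

130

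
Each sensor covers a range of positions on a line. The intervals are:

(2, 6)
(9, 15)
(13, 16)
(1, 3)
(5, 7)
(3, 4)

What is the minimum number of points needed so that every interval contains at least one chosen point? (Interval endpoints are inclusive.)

3

By right end: [1,3]  [3,4]  [2,6]  [5,7]  [9,15]  [13,16]
[1,3] uncovered → point at 3; [5,7] uncovered → point at 7; [9,15] uncovered → point at 15.
Points: 3, 7, 15 (3 total).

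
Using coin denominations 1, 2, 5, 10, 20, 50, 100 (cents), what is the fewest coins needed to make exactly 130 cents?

Greedy: take as many of the largest coin as possible, then repeat with the remainder.
130 = 1×100 + 1×20 + 1×10
Total coins = 1 + 1 + 1 = 3

3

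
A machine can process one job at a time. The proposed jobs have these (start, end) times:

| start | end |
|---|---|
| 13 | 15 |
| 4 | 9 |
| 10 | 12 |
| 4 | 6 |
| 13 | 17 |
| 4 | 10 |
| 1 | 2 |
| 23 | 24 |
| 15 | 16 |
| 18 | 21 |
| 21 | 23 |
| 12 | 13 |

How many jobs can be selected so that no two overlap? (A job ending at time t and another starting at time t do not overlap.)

Sort by end time and greedily take each interval whose start is ≥ the last chosen end.
Sorted by end: (1,2)  (4,6)  (4,9)  (4,10)  (10,12)  (12,13)  (13,15)  (15,16)  (13,17)  (18,21)  (21,23)  (23,24)
take (1,2); take (4,6); take (10,12); take (12,13); take (13,15); take (15,16); take (18,21); take (21,23); take (23,24).
Selected 9 jobs.

9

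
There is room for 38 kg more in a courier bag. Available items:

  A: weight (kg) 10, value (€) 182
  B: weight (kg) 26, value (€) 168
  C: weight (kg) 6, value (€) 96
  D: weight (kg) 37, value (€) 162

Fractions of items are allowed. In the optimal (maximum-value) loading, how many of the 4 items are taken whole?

Greedy by value/weight ratio, highest first.
Order: A (182/10=18.20) > C (96/6=16.00) > B (168/26=6.46) > D (162/37=4.38)
Fill: take A (10 @ 182) → take C (6 @ 96) → take 22/26 of B → 142.15; 38/38 used.
2 item(s) taken whole; one partial (take 22/26 of B).

2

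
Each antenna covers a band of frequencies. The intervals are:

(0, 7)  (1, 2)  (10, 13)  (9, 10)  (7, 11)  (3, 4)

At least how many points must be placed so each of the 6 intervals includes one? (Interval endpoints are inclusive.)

3

Process intervals by earliest right end; each time one isn't hit yet, stab at its right endpoint.
Sorted: [1,2] [3,4] [0,7] [9,10] [7,11] [10,13]
{[1,2]} hit by 2; {[3,4],[0,7]} hit by 4; {[9,10],[7,11],[10,13]} hit by 10.
Points: 2, 4, 10 (3 total).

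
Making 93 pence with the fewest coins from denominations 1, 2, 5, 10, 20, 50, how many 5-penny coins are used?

0

Greedy: take as many of the largest coin as possible, then repeat with the remainder.
93 = 1×50 + 2×20 + 1×2 + 1×1
Count of 5: 0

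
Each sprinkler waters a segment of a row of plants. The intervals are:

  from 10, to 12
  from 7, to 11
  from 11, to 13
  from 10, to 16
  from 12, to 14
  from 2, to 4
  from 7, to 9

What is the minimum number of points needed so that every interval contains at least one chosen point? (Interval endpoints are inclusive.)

By right end: [2,4]  [7,9]  [7,11]  [10,12]  [11,13]  [12,14]  [10,16]
[2,4] uncovered → point at 4; [7,9] uncovered → point at 9; [10,12] uncovered → point at 12.
Points: 4, 9, 12 (3 total).

3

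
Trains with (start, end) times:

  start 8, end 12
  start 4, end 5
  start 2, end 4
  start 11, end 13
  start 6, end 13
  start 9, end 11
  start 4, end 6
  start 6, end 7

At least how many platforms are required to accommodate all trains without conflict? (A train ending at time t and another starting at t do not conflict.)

3

Count concurrent intervals with a sweep; the peak is the room count.
Events (time:±→running): 2:+→1 4:-→0 4:+→1 4:+→2 5:-→1 6:-→0 6:+→1 6:+→2 7:-→1 8:+→2 9:+→3 … peak 3.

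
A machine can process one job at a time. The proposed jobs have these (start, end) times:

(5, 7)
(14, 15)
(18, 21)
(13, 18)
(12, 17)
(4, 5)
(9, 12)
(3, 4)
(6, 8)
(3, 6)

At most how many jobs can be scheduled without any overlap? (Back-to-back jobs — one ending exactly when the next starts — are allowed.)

6

Sort by end time and greedily take each interval whose start is ≥ the last chosen end.
Sorted by end: (3,4)  (4,5)  (3,6)  (5,7)  (6,8)  (9,12)  (14,15)  (12,17)  (13,18)  (18,21)
take (3,4); take (4,5); skip (3,6); take (5,7); take (9,12); take (14,15); skip (12,17); skip (13,18); take (18,21).
Selected 6 jobs.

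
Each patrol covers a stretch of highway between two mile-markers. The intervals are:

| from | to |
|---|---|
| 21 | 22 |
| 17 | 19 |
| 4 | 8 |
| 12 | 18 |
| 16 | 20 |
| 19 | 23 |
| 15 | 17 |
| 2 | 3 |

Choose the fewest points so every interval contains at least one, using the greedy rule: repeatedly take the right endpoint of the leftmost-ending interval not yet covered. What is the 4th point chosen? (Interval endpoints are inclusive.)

22

Process intervals by earliest right end; each time one isn't hit yet, stab at its right endpoint.
Sorted: [2,3] [4,8] [15,17] [12,18] [17,19] [16,20] [21,22] [19,23]
{[2,3]} hit by 3; {[4,8]} hit by 8; {[15,17],[12,18],[17,19],[16,20]} hit by 17; {[21,22],[19,23]} hit by 22.
Points: 3, 8, 17, 22 (4 total).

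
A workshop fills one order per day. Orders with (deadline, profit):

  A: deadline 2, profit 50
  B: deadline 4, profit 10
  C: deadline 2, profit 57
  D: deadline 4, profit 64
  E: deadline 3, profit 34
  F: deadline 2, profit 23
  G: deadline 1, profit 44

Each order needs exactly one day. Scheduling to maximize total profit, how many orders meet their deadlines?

By profit: D(d4,64), C(d2,57), A(d2,50), G(d1,44), E(d3,34), F(d2,23), B(d4,10)
D→slot 4; C→slot 2; A→slot 1; G skipped; E→slot 3; F skipped; B skipped.
4 of 7 scheduled.

4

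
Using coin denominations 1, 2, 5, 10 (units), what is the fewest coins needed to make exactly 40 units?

Use the largest denomination that fits, subtract, and repeat.
40 = 4×10
Total coins = 4 = 4

4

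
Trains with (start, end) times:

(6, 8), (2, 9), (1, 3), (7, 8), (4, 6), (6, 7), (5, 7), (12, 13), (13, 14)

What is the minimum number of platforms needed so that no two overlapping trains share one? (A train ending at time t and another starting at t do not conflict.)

4

Count concurrent intervals with a sweep; the peak is the room count.
Events (time:±→running): 1:+→1 2:+→2 3:-→1 4:+→2 5:+→3 6:-→2 6:+→3 6:+→4 … peak 4.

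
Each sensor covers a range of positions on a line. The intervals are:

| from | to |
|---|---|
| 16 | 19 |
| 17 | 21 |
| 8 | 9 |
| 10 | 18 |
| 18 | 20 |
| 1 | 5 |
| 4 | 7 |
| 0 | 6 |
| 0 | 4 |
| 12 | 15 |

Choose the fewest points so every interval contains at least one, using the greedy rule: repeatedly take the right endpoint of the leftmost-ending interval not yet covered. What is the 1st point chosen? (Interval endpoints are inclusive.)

Sorted: [0,4] [1,5] [0,6] [4,7] [8,9] [12,15] [10,18] [16,19] [18,20] [17,21]
{[0,4],[1,5],[0,6],[4,7]} hit by 4; {[8,9]} hit by 9; {[12,15],[10,18]} hit by 15; {[16,19],[18,20],[17,21]} hit by 19.
Points: 4, 9, 15, 19 (4 total).

4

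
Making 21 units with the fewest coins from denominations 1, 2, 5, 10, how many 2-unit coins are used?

0

21 − 2×10→1 − 1×1→0
Count of 2: 0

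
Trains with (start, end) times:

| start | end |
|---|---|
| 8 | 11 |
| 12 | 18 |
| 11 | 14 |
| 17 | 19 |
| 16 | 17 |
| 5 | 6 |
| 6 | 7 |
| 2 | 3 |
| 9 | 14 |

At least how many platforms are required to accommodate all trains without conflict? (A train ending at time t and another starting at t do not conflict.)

3

The answer is the maximum number of intervals overlapping at any instant.
starts: [2, 5, 6, 8, 9, 11, 12, 16, 17]
ends:   [3, 6, 7, 11, 14, 14, 17, 18, 19]
s2→1 e3→0 s5→1 e6→0 s6→1 e7→0 s8→1 s9→2 e11→1 s11→2 s12→3  — peak 3.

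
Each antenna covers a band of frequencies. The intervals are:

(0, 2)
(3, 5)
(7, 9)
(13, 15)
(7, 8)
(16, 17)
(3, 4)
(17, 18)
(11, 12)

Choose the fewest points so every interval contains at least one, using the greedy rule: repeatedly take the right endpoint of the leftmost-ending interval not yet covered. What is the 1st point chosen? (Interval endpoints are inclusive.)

By right end: [0,2]  [3,4]  [3,5]  [7,8]  [7,9]  [11,12]  [13,15]  [16,17]  [17,18]
[0,2] uncovered → point at 2; [3,4] uncovered → point at 4; [7,8] uncovered → point at 8; [11,12] uncovered → point at 12; [13,15] uncovered → point at 15; [16,17] uncovered → point at 17.
Points: 2, 4, 8, 12, 15, 17 (6 total).

2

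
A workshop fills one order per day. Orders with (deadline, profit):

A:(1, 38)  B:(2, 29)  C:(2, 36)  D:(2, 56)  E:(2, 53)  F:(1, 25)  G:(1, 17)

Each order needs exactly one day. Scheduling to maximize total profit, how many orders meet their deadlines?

Take jobs in profit order; each goes to the latest open slot no later than its deadline.
Profit order: D=56 E=53 A=38 C=36 B=29 F=25 G=17
Assign: D→slot 2, E→slot 1, A skipped, C skipped, B skipped, F skipped, G skipped.
Slots: [1:E] [2:D]
2 of 7 scheduled.

2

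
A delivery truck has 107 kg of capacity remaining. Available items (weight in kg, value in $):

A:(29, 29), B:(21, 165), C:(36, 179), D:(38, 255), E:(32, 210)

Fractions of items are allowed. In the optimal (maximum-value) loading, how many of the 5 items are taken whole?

Sort by value per unit weight and fill in that order.
Ratios (sorted): B 7.86, D 6.71, E 6.56, C 4.97, A 1.00
take B (21 @ 165); take D (38 @ 255); take E (32 @ 210); take 16/36 of C → 79.56. Capacity used 107/107.
3 item(s) taken whole; one partial (take 16/36 of C).

3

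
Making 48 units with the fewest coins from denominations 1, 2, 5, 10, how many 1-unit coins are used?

48 = 4×10 + 1×5 + 1×2 + 1×1
Count of 1: 1

1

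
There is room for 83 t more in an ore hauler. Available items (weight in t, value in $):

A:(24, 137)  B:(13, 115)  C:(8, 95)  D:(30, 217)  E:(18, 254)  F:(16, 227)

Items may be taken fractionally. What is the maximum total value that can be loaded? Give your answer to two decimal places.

893.53

Ratios (sorted): F 14.19, E 14.11, C 11.88, B 8.85, D 7.23, A 5.71
take F (16 @ 227); take E (18 @ 254); take C (8 @ 95); take B (13 @ 115); take 28/30 of D → 202.53. Capacity used 83/83.
Total value = 893.53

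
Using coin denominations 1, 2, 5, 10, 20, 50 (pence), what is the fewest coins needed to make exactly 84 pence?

5

Use the largest denomination that fits, subtract, and repeat.
84 = 1×50 + 1×20 + 1×10 + 2×2
Total coins = 1 + 1 + 1 + 2 = 5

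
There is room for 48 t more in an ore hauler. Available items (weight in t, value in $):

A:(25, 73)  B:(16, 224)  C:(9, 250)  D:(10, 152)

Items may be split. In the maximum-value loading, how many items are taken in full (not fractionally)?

3

Sort by value per unit weight and fill in that order.
Order: C (250/9=27.78) > D (152/10=15.20) > B (224/16=14.00) > A (73/25=2.92)
Fill: take C (9 @ 250) → take D (10 @ 152) → take B (16 @ 224) → take 13/25 of A → 37.96; 48/48 used.
3 item(s) taken whole; one partial (take 13/25 of A).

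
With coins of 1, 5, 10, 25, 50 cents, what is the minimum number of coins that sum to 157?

Greedy: take as many of the largest coin as possible, then repeat with the remainder.
157 = 3×50 + 1×5 + 2×1
Total coins = 3 + 1 + 2 = 6

6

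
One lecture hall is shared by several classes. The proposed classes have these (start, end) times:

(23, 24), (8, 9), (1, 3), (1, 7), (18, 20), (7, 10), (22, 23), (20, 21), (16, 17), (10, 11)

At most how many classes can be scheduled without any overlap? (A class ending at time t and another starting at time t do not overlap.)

8

Greedy by earliest finish: after sorting by end time, pick each interval compatible with the last pick.
Sorted by end: (1,3)  (1,7)  (8,9)  (7,10)  (10,11)  (16,17)  (18,20)  (20,21)  (22,23)  (23,24)
take (1,3); skip (1,7); take (8,9); take (10,11); take (16,17); take (18,20); take (20,21); take (22,23); take (23,24).
Selected 8 classes.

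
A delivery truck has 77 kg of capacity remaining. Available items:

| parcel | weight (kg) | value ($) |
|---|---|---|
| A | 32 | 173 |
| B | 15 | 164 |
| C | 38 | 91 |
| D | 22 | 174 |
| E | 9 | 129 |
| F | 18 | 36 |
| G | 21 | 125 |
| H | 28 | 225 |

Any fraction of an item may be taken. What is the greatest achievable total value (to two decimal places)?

Ratios (sorted): E 14.33, B 10.93, H 8.04, D 7.91, G 5.95, A 5.41, C 2.39, F 2.00
take E (9 @ 129); take B (15 @ 164); take H (28 @ 225); take D (22 @ 174); take 3/21 of G → 17.86. Capacity used 77/77.
Total value = 709.86

709.86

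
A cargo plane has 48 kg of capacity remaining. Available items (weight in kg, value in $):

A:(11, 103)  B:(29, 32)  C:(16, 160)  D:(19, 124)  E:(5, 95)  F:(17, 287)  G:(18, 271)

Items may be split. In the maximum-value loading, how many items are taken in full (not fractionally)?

Order: E (95/5=19.00) > F (287/17=16.88) > G (271/18=15.06) > C (160/16=10.00) > A (103/11=9.36) > D (124/19=6.53) > B (32/29=1.10)
Fill: take E (5 @ 95) → take F (17 @ 287) → take G (18 @ 271) → take 8/16 of C → 80.00; 48/48 used.
3 item(s) taken whole; one partial (take 8/16 of C).

3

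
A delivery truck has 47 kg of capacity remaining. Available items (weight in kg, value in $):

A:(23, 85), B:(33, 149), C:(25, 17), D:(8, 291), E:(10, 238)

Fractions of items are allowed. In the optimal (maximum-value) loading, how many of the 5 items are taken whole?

Greedy by value/weight ratio, highest first.
Order: D (291/8=36.38) > E (238/10=23.80) > B (149/33=4.52) > A (85/23=3.70) > C (17/25=0.68)
Fill: take D (8 @ 291) → take E (10 @ 238) → take 29/33 of B → 130.94; 47/47 used.
2 item(s) taken whole; one partial (take 29/33 of B).

2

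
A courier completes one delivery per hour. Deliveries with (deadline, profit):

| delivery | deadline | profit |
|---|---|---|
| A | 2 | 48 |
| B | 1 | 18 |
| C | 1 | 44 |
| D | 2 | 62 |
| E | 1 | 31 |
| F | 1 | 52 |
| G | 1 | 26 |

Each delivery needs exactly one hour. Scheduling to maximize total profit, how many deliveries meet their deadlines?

2

By profit: D(d2,62), F(d1,52), A(d2,48), C(d1,44), E(d1,31), G(d1,26), B(d1,18)
D→slot 2; F→slot 1; A skipped; C skipped; E skipped; G skipped; B skipped.
2 of 7 scheduled.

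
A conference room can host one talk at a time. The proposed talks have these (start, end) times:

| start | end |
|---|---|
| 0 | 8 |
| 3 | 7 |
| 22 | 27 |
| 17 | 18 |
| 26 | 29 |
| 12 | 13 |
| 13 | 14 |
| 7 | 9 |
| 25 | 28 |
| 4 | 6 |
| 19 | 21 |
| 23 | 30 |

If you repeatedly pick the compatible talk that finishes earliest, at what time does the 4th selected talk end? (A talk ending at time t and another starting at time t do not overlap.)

14

Sorted by end: (4,6)  (3,7)  (0,8)  (7,9)  (12,13)  (13,14)  (17,18)  (19,21)  (22,27)  (25,28)  (26,29)  (23,30)
take (4,6); skip (3,7); take (7,9); take (12,13); take (13,14); take (17,18); take (19,21); take (22,27); skip (25,28).
Selected: (4,6) (7,9) (12,13) (13,14) (17,18) (19,21) (22,27)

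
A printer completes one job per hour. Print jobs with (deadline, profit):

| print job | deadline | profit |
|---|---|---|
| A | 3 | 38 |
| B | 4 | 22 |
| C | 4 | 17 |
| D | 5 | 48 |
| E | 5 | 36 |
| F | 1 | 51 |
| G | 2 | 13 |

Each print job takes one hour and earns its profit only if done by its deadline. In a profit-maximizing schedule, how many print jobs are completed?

5

Sort by profit descending; place each in the latest free slot ≤ its deadline.
By profit: F(d1,51), D(d5,48), A(d3,38), E(d5,36), B(d4,22), C(d4,17), G(d2,13)
F→slot 1; D→slot 5; A→slot 3; E→slot 4; B→slot 2; C skipped; G skipped.
5 of 7 scheduled.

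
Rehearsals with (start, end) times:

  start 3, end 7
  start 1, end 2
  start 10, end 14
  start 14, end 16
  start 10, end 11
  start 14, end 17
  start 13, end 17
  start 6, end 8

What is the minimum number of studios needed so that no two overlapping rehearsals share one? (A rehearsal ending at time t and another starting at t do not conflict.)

3

starts: [1, 3, 6, 10, 10, 13, 14, 14]
ends:   [2, 7, 8, 11, 14, 16, 17, 17]
s1→1 e2→0 s3→1 s6→2 e7→1 e8→0 s10→1 s10→2 e11→1 s13→2 e14→1 s14→2 s14→3  — peak 3.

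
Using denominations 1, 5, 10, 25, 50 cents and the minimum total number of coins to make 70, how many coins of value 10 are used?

2

70 − 1×50→20 − 2×10→0
Count of 10: 2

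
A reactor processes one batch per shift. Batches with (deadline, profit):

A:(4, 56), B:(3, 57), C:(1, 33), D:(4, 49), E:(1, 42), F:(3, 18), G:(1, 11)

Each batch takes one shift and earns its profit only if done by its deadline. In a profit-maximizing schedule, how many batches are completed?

By profit: B(d3,57), A(d4,56), D(d4,49), E(d1,42), C(d1,33), F(d3,18), G(d1,11)
B→slot 3; A→slot 4; D→slot 2; E→slot 1; C skipped; F skipped; G skipped.
4 of 7 scheduled.

4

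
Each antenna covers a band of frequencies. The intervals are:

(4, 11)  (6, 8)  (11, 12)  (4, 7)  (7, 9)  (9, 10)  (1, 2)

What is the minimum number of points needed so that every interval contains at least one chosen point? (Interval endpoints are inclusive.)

4

By right end: [1,2]  [4,7]  [6,8]  [7,9]  [9,10]  [4,11]  [11,12]
[1,2] uncovered → point at 2; [4,7] uncovered → point at 7; [9,10] uncovered → point at 10; [11,12] uncovered → point at 12.
Points: 2, 7, 10, 12 (4 total).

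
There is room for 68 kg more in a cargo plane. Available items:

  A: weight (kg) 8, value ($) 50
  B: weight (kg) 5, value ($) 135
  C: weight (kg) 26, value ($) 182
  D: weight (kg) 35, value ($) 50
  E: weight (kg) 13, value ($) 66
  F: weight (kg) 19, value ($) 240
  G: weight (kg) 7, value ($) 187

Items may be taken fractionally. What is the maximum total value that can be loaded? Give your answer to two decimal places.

809.23

Ratios (sorted): B 27.00, G 26.71, F 12.63, C 7.00, A 6.25, E 5.08, D 1.43
take B (5 @ 135); take G (7 @ 187); take F (19 @ 240); take C (26 @ 182); take A (8 @ 50); take 3/13 of E → 15.23. Capacity used 68/68.
Total value = 809.23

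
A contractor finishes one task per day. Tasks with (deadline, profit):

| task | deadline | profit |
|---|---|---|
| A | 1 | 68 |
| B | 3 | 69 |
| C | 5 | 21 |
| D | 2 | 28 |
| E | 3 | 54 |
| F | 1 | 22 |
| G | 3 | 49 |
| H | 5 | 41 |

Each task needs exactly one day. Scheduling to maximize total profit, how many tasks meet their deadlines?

5

Take jobs in profit order; each goes to the latest open slot no later than its deadline.
By profit: B(d3,69), A(d1,68), E(d3,54), G(d3,49), H(d5,41), D(d2,28), F(d1,22), C(d5,21)
B→slot 3; A→slot 1; E→slot 2; G skipped; H→slot 5; D skipped; F skipped; C→slot 4.
5 of 8 scheduled.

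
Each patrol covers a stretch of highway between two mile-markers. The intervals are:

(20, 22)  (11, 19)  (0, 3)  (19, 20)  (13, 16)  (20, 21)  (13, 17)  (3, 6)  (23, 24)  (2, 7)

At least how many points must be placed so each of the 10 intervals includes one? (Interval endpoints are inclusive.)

4

Sort by right endpoint; whenever an interval is uncovered, place a point at its right end.
By right end: [0,3]  [3,6]  [2,7]  [13,16]  [13,17]  [11,19]  [19,20]  [20,21]  [20,22]  [23,24]
[0,3] uncovered → point at 3; [13,16] uncovered → point at 16; [19,20] uncovered → point at 20; [23,24] uncovered → point at 24.
Points: 3, 16, 20, 24 (4 total).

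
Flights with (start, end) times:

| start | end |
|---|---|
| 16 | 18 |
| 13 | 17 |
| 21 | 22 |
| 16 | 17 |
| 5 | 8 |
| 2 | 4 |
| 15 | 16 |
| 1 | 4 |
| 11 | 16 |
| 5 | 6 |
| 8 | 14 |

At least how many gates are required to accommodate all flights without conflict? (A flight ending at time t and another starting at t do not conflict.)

The answer is the maximum number of intervals overlapping at any instant.
Events (time:±→running): 1:+→1 2:+→2 4:-→1 4:-→0 5:+→1 5:+→2 6:-→1 8:-→0 8:+→1 11:+→2 13:+→3 … peak 3.

3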